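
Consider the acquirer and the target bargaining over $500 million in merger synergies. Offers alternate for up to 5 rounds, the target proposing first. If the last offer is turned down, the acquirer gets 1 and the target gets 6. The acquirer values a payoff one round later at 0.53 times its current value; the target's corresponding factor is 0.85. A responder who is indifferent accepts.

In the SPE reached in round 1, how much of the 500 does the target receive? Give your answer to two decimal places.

Round 5 (the target proposes): the acquirer gets 1 if talks fail, so the target offers 1 and keeps 499.
Round 4 (the acquirer proposes): the target can get 499 next round, worth 0.85 × 499 = 424.15 now, so the acquirer offers 424.15, keeping 75.85.
Round 3 (the target proposes): the acquirer can get 75.85 next round, worth 0.53 × 75.85 = 40.2005 now; the target offers that and keeps 459.7995.
Round 2 (the acquirer proposes): the target can get 459.7995 next round, worth 0.85 × 459.7995 = 390.829575 now; the acquirer offers that and keeps 109.170425.
Round 1 (the target proposes): the acquirer can get 109.170425 next round, worth 0.53 × 109.170425 = 57.86032525 now; the target offers that and keeps 442.13967475.

442.14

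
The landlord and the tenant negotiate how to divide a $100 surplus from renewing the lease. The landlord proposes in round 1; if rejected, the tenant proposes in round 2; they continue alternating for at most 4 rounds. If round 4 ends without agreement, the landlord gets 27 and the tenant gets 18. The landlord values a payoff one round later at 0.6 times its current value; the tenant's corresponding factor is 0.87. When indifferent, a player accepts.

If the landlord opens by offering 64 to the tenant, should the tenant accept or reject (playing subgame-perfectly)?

Round 4 (the tenant proposes): the landlord gets 27 if talks fail, so the tenant offers 27 and keeps 73.
Round 3 (the landlord proposes): the tenant can get 73 next round, worth 0.87 × 73 = 63.51 now. The landlord offers 63.51 and keeps 100 − 63.51 = 36.49.
Round 2 (the tenant proposes): the landlord can get 36.49 next round, worth 0.6 × 36.49 = 21.894 now, so the tenant offers 21.894, keeping 78.106.
So by rejecting in round 1, the tenant gets 78.106 next round, worth 0.87 × 78.106 = 67.95222 now.
Offer 64 < 67.95222, so the tenant rejects.

Reject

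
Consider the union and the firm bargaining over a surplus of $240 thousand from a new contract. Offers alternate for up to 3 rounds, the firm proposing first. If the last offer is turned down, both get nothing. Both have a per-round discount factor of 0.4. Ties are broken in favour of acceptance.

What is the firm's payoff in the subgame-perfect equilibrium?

By backward induction:
Round 3 (the firm proposes): rejection yields 0 for the union; the firm offers 0 and keeps 240.
Round 2 (the union proposes): the firm can get 240 next round, worth 0.4 × 240 = 96 now; the union offers that and keeps 144.
Round 1 (the firm proposes): the union can get 144 next round, worth 0.4 × 144 = 57.6 now. The firm offers 57.6 and keeps 240 − 57.6 = 182.4.

182.4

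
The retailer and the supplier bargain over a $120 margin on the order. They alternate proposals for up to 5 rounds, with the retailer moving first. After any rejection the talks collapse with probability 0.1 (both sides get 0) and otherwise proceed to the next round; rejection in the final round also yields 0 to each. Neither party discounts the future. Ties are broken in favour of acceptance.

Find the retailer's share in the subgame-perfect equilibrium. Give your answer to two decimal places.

Round 5 (the retailer proposes): rejection yields 0 for the supplier; the retailer offers 0 and keeps 120.
Round 4 (the supplier proposes): rejecting gives the retailer an expected 0.9 × 120 = 108; the supplier offers that and keeps 12.
Round 3 (the retailer proposes): rejecting gives the supplier an expected 0.9 × 12 = 10.8. The retailer offers 10.8 and keeps 120 − 10.8 = 109.2.
Round 2 (the supplier proposes): rejecting gives the retailer an expected 0.9 × 109.2 = 98.28; the supplier offers that and keeps 21.72.
Round 1 (the retailer proposes): rejecting gives the supplier an expected 0.9 × 21.72 = 19.548, so the retailer offers 19.548, keeping 100.452.

100.45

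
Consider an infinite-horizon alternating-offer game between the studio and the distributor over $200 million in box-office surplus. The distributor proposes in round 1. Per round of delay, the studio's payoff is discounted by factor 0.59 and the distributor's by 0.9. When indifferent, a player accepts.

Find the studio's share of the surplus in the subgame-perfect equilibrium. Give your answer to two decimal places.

25.16

Let x be the distributor's share when the distributor proposes and y be the studio's share when the studio proposes.
The studio accepts iff offered ≥ 0.59·y, so x = 200 − 0.59y. Symmetrically y = 200 − 0.9x.
Substituting: x = 200 − 0.59(200 − 0.9x), giving x(1 − 0.9·0.59) = 200(1 − 0.59).
So x = 200 × 0.41 / 0.469 ≈ 174.8401, and the studio receives 200 − x ≈ 25.1599.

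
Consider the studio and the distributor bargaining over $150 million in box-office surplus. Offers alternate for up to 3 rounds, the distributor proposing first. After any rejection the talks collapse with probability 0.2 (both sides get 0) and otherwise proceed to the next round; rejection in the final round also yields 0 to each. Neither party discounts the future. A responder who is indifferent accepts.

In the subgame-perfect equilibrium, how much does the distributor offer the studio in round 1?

24

By backward induction:
Round 3 (the distributor proposes): the studio will accept anything ≥ 0, so the distributor offers 0 and keeps 150.
Round 2 (the studio proposes): rejecting gives the distributor an expected 0.8 × 150 = 120. The studio offers 120 and keeps 150 − 120 = 30.
Round 1 (the distributor proposes): rejecting gives the studio an expected 0.8 × 30 = 24, so the distributor offers 24, keeping 126.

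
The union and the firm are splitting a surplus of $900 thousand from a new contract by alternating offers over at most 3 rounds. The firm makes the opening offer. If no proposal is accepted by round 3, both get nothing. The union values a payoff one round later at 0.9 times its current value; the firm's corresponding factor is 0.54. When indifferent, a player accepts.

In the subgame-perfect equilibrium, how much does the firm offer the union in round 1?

372.6

By backward induction:
Round 3 (the firm proposes): rejection yields 0 for the union; the firm offers 0 and keeps 900.
Round 2 (the union proposes): the firm can get 900 next round, worth 0.54 × 900 = 486 now. The union offers 486 and keeps 900 − 486 = 414.
Round 1 (the firm proposes): the union can get 414 next round, worth 0.9 × 414 = 372.6 now. The firm offers 372.6 and keeps 900 − 372.6 = 527.4.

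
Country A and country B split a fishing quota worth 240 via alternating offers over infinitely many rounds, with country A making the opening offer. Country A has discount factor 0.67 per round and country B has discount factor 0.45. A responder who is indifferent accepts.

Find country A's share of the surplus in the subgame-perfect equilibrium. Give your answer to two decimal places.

188.98

In a stationary SPE each proposer offers the other exactly their discounted continuation value.
If country A keeps x when proposing and country B keeps y when proposing, then x = 240 − 0.45y and y = 240 − 0.67x.
Solving: x = 240(1 − 0.45) / (1 − 0.67·0.45) = 132 / 0.6985 ≈ 188.9764.
Country B gets 240 − 188.9764 ≈ 51.0236.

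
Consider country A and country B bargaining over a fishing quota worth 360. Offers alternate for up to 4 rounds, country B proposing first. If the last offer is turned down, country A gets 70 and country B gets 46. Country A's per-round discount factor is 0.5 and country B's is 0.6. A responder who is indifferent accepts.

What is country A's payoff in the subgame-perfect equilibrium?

Round 4 (country A proposes): country B gets 46 if talks fail, so country A offers 46 and keeps 314.
Round 3 (country B proposes): country A can get 314 next round, worth 0.5 × 314 = 157 now; country B offers that and keeps 203.
Round 2 (country A proposes): country B can get 203 next round, worth 0.6 × 203 = 121.8 now. Country A offers 121.8 and keeps 360 − 121.8 = 238.2.
Round 1 (country B proposes): country A can get 238.2 next round, worth 0.5 × 238.2 = 119.1 now; country B offers that and keeps 240.9.

119.1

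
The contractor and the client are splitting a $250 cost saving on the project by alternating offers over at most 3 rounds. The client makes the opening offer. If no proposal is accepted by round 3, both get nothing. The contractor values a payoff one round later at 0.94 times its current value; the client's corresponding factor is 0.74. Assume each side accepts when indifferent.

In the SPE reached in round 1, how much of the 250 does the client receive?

Round 3 (the client proposes): rejection yields 0 for the contractor; the client offers 0 and keeps 250.
Round 2 (the contractor proposes): the client can get 250 next round, worth 0.74 × 250 = 185 now; the contractor offers that and keeps 65.
Round 1 (the client proposes): the contractor can get 65 next round, worth 0.94 × 65 = 61.1 now, so the client offers 61.1, keeping 188.9.

188.9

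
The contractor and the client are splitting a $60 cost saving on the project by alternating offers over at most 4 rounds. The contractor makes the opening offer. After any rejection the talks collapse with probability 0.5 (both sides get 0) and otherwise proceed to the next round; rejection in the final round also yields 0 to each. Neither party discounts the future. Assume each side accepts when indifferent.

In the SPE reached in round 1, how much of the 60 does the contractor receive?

37.5

By backward induction:
Round 4 (the client proposes): rejection yields 0 for the contractor; the client offers 0 and keeps 60.
Round 3 (the contractor proposes): rejecting gives the client an expected 0.5 × 60 = 30; the contractor offers that and keeps 30.
Round 2 (the client proposes): rejecting gives the contractor an expected 0.5 × 30 = 15. The client offers 15 and keeps 60 − 15 = 45.
Round 1 (the contractor proposes): rejecting gives the client an expected 0.5 × 45 = 22.5, so the contractor offers 22.5, keeping 37.5.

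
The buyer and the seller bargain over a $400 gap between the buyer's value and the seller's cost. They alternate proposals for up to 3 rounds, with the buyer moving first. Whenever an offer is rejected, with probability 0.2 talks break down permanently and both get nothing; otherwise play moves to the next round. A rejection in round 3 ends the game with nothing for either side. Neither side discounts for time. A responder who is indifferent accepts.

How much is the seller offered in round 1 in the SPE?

By backward induction:
Round 3 (the buyer proposes): rejection yields 0 for the seller; the buyer offers 0 and keeps 400.
Round 2 (the seller proposes): rejecting gives the buyer an expected 0.8 × 400 = 320; the seller offers that and keeps 80.
Round 1 (the buyer proposes): rejecting gives the seller an expected 0.8 × 80 = 64; the buyer offers that and keeps 336.

64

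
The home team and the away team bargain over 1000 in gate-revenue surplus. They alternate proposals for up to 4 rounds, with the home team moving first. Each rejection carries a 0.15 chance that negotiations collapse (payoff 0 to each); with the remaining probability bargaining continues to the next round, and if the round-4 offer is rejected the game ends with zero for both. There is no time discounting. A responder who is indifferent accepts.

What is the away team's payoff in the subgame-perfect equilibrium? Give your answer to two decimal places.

741.63

Round 4 (the away team proposes): rejection yields 0 for the home team; the away team offers 0 and keeps 1000.
Round 3 (the home team proposes): rejecting gives the away team an expected 0.85 × 1000 = 850. The home team offers 850 and keeps 1000 − 850 = 150.
Round 2 (the away team proposes): rejecting gives the home team an expected 0.85 × 150 = 127.5, so the away team offers 127.5, keeping 872.5.
Round 1 (the home team proposes): rejecting gives the away team an expected 0.85 × 872.5 = 741.625. The home team offers 741.625 and keeps 1000 − 741.625 = 258.375.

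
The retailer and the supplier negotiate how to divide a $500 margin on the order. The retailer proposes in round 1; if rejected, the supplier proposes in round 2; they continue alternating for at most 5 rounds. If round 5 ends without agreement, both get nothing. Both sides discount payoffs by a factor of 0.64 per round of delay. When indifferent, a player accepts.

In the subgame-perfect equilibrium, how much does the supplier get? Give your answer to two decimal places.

Round 5 (the retailer proposes): rejection yields 0 for the supplier; the retailer offers 0 and keeps 500.
Round 4 (the supplier proposes): the retailer can get 500 next round, worth 0.64 × 500 = 320 now, so the supplier offers 320, keeping 180.
Round 3 (the retailer proposes): the supplier can get 180 next round, worth 0.64 × 180 = 115.2 now, so the retailer offers 115.2, keeping 384.8.
Round 2 (the supplier proposes): the retailer can get 384.8 next round, worth 0.64 × 384.8 = 246.272 now; the supplier offers that and keeps 253.728.
Round 1 (the retailer proposes): the supplier can get 253.728 next round, worth 0.64 × 253.728 = 162.38592 now. The retailer offers 162.38592 and keeps 500 − 162.38592 = 337.61408.

162.39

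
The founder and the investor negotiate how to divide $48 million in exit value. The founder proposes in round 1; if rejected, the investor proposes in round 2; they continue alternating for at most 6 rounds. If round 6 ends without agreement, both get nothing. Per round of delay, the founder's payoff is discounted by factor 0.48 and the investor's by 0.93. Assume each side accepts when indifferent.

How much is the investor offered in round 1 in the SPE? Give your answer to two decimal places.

Work backward from the last round.
Round 6 (the investor proposes): the founder will accept anything ≥ 0, so the investor offers 0 and keeps 48.
Round 5 (the founder proposes): the investor can get 48 next round, worth 0.93 × 48 = 44.64 now, so the founder offers 44.64, keeping 3.36.
Round 4 (the investor proposes): the founder can get 3.36 next round, worth 0.48 × 3.36 = 1.6128 now; the investor offers that and keeps 46.3872.
Round 3 (the founder proposes): the investor can get 46.3872 next round, worth 0.93 × 46.3872 = 43.140096 now. The founder offers 43.140096 and keeps 48 − 43.140096 = 4.859904.
Round 2 (the investor proposes): the founder can get 4.859904 next round, worth 0.48 × 4.859904 = 2.33275392 now, so the investor offers 2.33275392, keeping 45.66724608.
Round 1 (the founder proposes): the investor can get 45.66724608 next round, worth 0.93 × 45.66724608 = 42.4705388544 now. The founder offers 42.4705388544 and keeps 48 − 42.4705388544 = 5.5294611456.

42.47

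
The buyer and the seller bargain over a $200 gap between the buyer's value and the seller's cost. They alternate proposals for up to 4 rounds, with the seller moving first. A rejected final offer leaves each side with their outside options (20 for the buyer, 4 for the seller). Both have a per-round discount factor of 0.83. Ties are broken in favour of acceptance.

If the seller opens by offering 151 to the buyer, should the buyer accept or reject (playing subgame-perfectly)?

Round 4 (the buyer proposes): the seller gets 4 if talks fail, so the buyer offers 4 and keeps 196.
Round 3 (the seller proposes): the buyer can get 196 next round, worth 0.83 × 196 = 162.68 now. The seller offers 162.68 and keeps 200 − 162.68 = 37.32.
Round 2 (the buyer proposes): the seller can get 37.32 next round, worth 0.83 × 37.32 = 30.9756 now, so the buyer offers 30.9756, keeping 169.0244.
So by rejecting in round 1, the buyer gets 169.0244 next round, worth 0.83 × 169.0244 = 140.290252 now.
Offer 151 ≥ 140.290252, so the buyer accepts.

Accept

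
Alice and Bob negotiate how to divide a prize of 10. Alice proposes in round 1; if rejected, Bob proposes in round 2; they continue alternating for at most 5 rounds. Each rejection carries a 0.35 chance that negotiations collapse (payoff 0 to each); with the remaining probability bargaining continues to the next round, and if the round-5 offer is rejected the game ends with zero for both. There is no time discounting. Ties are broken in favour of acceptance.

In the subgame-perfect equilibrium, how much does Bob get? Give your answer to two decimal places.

3.24

Round 5 (Alice proposes): rejection yields 0 for Bob; Alice offers 0 and keeps 10.
Round 4 (Bob proposes): rejecting gives Alice an expected 0.65 × 10 = 6.5; Bob offers that and keeps 3.5.
Round 3 (Alice proposes): rejecting gives Bob an expected 0.65 × 3.5 = 2.275; Alice offers that and keeps 7.725.
Round 2 (Bob proposes): rejecting gives Alice an expected 0.65 × 7.725 = 5.02125. Bob offers 5.02125 and keeps 10 − 5.02125 = 4.97875.
Round 1 (Alice proposes): rejecting gives Bob an expected 0.65 × 4.97875 = 3.2361875; Alice offers that and keeps 6.7638125.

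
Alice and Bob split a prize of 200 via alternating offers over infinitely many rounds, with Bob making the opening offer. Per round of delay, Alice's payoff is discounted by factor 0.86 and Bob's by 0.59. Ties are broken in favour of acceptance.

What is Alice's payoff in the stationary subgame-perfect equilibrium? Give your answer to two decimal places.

143.16

In a stationary SPE each proposer offers the other exactly their discounted continuation value.
If Bob keeps x when proposing and Alice keeps y when proposing, then x = 200 − 0.86y and y = 200 − 0.59x.
Solving: x = 200(1 − 0.86) / (1 − 0.59·0.86) = 28 / 0.4926 ≈ 56.8413.
Alice gets 200 − 56.8413 ≈ 143.1587.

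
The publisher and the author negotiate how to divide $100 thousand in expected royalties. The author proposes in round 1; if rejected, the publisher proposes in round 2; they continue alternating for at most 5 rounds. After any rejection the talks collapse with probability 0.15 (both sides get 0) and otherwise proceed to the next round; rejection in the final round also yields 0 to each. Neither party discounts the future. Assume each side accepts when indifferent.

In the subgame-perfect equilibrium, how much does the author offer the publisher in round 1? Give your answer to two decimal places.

21.96

By backward induction:
Round 5 (the author proposes): rejection yields 0 for the publisher; the author offers 0 and keeps 100.
Round 4 (the publisher proposes): rejecting gives the author an expected 0.85 × 100 = 85. The publisher offers 85 and keeps 100 − 85 = 15.
Round 3 (the author proposes): rejecting gives the publisher an expected 0.85 × 15 = 12.75, so the author offers 12.75, keeping 87.25.
Round 2 (the publisher proposes): rejecting gives the author an expected 0.85 × 87.25 = 74.1625. The publisher offers 74.1625 and keeps 100 − 74.1625 = 25.8375.
Round 1 (the author proposes): rejecting gives the publisher an expected 0.85 × 25.8375 = 21.961875, so the author offers 21.961875, keeping 78.038125.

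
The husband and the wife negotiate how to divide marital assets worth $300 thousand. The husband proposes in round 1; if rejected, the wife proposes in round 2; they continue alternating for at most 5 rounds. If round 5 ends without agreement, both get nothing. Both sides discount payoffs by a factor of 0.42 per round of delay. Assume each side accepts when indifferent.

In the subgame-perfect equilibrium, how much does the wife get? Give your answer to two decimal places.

85.97

Round 5 (the husband proposes): the wife will accept anything ≥ 0, so the husband offers 0 and keeps 300.
Round 4 (the wife proposes): the husband can get 300 next round, worth 0.42 × 300 = 126 now; the wife offers that and keeps 174.
Round 3 (the husband proposes): the wife can get 174 next round, worth 0.42 × 174 = 73.08 now. The husband offers 73.08 and keeps 300 − 73.08 = 226.92.
Round 2 (the wife proposes): the husband can get 226.92 next round, worth 0.42 × 226.92 = 95.3064 now, so the wife offers 95.3064, keeping 204.6936.
Round 1 (the husband proposes): the wife can get 204.6936 next round, worth 0.42 × 204.6936 = 85.971312 now; the husband offers that and keeps 214.028688.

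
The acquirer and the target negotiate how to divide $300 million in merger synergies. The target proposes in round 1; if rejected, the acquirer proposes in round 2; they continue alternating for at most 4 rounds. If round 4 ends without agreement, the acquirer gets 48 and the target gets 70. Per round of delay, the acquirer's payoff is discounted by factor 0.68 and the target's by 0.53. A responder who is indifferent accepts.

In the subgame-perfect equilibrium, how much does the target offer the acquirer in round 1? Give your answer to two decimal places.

Round 4 (the acquirer proposes): the target gets 70 if talks fail, so the acquirer offers 70 and keeps 230.
Round 3 (the target proposes): the acquirer can get 230 next round, worth 0.68 × 230 = 156.4 now, so the target offers 156.4, keeping 143.6.
Round 2 (the acquirer proposes): the target can get 143.6 next round, worth 0.53 × 143.6 = 76.108 now. The acquirer offers 76.108 and keeps 300 − 76.108 = 223.892.
Round 1 (the target proposes): the acquirer can get 223.892 next round, worth 0.68 × 223.892 = 152.24656 now; the target offers that and keeps 147.75344.

152.25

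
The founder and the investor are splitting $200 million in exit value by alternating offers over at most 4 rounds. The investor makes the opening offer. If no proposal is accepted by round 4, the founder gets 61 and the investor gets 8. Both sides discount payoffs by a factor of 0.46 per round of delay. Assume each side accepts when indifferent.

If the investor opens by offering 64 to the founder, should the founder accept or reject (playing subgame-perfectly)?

Reject

Round 4 (the founder proposes): the investor gets 8 if talks fail, so the founder offers 8 and keeps 192.
Round 3 (the investor proposes): the founder can get 192 next round, worth 0.46 × 192 = 88.32 now, so the investor offers 88.32, keeping 111.68.
Round 2 (the founder proposes): the investor can get 111.68 next round, worth 0.46 × 111.68 = 51.3728 now, so the founder offers 51.3728, keeping 148.6272.
So by rejecting in round 1, the founder gets 148.6272 next round, worth 0.46 × 148.6272 = 68.368512 now.
Offer 64 < 68.368512, so the founder rejects.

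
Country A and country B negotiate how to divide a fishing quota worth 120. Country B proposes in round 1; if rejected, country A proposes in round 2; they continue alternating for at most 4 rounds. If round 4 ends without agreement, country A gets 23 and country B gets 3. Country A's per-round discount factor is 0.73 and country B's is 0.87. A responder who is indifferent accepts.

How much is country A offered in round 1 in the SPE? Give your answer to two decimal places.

Round 4 (country A proposes): country B gets 3 if talks fail, so country A offers 3 and keeps 117.
Round 3 (country B proposes): country A can get 117 next round, worth 0.73 × 117 = 85.41 now. Country B offers 85.41 and keeps 120 − 85.41 = 34.59.
Round 2 (country A proposes): country B can get 34.59 next round, worth 0.87 × 34.59 = 30.0933 now, so country A offers 30.0933, keeping 89.9067.
Round 1 (country B proposes): country A can get 89.9067 next round, worth 0.73 × 89.9067 = 65.631891 now. Country B offers 65.631891 and keeps 120 − 65.631891 = 54.368109.

65.63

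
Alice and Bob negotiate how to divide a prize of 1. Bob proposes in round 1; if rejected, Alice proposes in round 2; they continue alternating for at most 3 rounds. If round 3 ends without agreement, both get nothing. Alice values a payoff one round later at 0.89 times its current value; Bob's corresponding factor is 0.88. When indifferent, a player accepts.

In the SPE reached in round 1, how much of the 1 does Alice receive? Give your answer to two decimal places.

Work backward from the last round.
Round 3 (Bob proposes): rejection yields 0 for Alice; Bob offers 0 and keeps 1.
Round 2 (Alice proposes): Bob can get 1 next round, worth 0.88 × 1 = 0.88 now. Alice offers 0.88 and keeps 1 − 0.88 = 0.12.
Round 1 (Bob proposes): Alice can get 0.12 next round, worth 0.89 × 0.12 = 0.1068 now, so Bob offers 0.1068, keeping 0.8932.

0.11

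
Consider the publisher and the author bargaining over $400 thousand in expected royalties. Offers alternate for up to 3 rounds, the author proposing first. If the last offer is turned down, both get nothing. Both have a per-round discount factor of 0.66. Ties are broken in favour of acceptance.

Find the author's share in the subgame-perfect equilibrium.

310.24

Round 3 (the author proposes): rejection yields 0 for the publisher; the author offers 0 and keeps 400.
Round 2 (the publisher proposes): the author can get 400 next round, worth 0.66 × 400 = 264 now. The publisher offers 264 and keeps 400 − 264 = 136.
Round 1 (the author proposes): the publisher can get 136 next round, worth 0.66 × 136 = 89.76 now; the author offers that and keeps 310.24.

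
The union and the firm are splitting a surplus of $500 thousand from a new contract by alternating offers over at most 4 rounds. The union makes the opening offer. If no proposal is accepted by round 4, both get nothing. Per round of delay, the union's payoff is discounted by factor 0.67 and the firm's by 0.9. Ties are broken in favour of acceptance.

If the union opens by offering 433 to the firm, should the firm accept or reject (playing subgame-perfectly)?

Work out the firm's continuation value if the offer is rejected.
Round 4 (the firm proposes): rejection yields 0 for the union; the firm offers 0 and keeps 500.
Round 3 (the union proposes): the firm can get 500 next round, worth 0.9 × 500 = 450 now. The union offers 450 and keeps 500 − 450 = 50.
Round 2 (the firm proposes): the union can get 50 next round, worth 0.67 × 50 = 33.5 now. The firm offers 33.5 and keeps 500 − 33.5 = 466.5.
So by rejecting in round 1, the firm gets 466.5 next round, worth 0.9 × 466.5 = 419.85 now.
Offer 433 ≥ 419.85, so the firm accepts.

Accept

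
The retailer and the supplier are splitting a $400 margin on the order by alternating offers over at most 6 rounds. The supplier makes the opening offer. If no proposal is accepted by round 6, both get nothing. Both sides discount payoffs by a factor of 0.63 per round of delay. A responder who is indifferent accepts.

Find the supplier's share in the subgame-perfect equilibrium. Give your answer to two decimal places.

230.06

Solve by backward induction from round 6.
Round 6 (the retailer proposes): the supplier will accept anything ≥ 0, so the retailer offers 0 and keeps 400.
Round 5 (the supplier proposes): the retailer can get 400 next round, worth 0.63 × 400 = 252 now, so the supplier offers 252, keeping 148.
Round 4 (the retailer proposes): the supplier can get 148 next round, worth 0.63 × 148 = 93.24 now. The retailer offers 93.24 and keeps 400 − 93.24 = 306.76.
Round 3 (the supplier proposes): the retailer can get 306.76 next round, worth 0.63 × 306.76 = 193.2588 now. The supplier offers 193.2588 and keeps 400 − 193.2588 = 206.7412.
Round 2 (the retailer proposes): the supplier can get 206.7412 next round, worth 0.63 × 206.7412 = 130.246956 now, so the retailer offers 130.246956, keeping 269.753044.
Round 1 (the supplier proposes): the retailer can get 269.753044 next round, worth 0.63 × 269.753044 = 169.94441772 now, so the supplier offers 169.94441772, keeping 230.05558228.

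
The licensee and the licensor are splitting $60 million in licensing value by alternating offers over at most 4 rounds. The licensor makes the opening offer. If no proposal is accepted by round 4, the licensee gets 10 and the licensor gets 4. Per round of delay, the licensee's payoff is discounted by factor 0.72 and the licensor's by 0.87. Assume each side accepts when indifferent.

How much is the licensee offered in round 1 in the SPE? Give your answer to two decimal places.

30.87

Round 4 (the licensee proposes): the licensor gets 4 if talks fail, so the licensee offers 4 and keeps 56.
Round 3 (the licensor proposes): the licensee can get 56 next round, worth 0.72 × 56 = 40.32 now. The licensor offers 40.32 and keeps 60 − 40.32 = 19.68.
Round 2 (the licensee proposes): the licensor can get 19.68 next round, worth 0.87 × 19.68 = 17.1216 now, so the licensee offers 17.1216, keeping 42.8784.
Round 1 (the licensor proposes): the licensee can get 42.8784 next round, worth 0.72 × 42.8784 = 30.872448 now. The licensor offers 30.872448 and keeps 60 − 30.872448 = 29.127552.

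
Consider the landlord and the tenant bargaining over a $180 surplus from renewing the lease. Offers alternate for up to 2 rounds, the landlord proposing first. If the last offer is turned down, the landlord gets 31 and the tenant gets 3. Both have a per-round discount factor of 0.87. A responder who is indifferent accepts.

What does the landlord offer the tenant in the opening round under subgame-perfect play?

129.63

Round 2 (the tenant proposes): the landlord gets 31 if talks fail, so the tenant offers 31 and keeps 149.
Round 1 (the landlord proposes): the tenant can get 149 next round, worth 0.87 × 149 = 129.63 now, so the landlord offers 129.63, keeping 50.37.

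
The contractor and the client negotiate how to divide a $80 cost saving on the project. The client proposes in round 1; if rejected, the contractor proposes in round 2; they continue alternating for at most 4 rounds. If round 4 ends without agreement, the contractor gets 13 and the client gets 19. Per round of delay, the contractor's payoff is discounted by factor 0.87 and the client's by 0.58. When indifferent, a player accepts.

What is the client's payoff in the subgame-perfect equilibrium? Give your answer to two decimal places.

23.99

Round 4 (the contractor proposes): the client gets 19 if talks fail, so the contractor offers 19 and keeps 61.
Round 3 (the client proposes): the contractor can get 61 next round, worth 0.87 × 61 = 53.07 now, so the client offers 53.07, keeping 26.93.
Round 2 (the contractor proposes): the client can get 26.93 next round, worth 0.58 × 26.93 = 15.6194 now, so the contractor offers 15.6194, keeping 64.3806.
Round 1 (the client proposes): the contractor can get 64.3806 next round, worth 0.87 × 64.3806 = 56.011122 now, so the client offers 56.011122, keeping 23.988878.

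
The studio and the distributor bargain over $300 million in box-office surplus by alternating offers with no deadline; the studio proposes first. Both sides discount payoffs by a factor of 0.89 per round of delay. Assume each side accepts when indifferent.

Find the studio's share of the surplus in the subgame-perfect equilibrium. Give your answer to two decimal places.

Let x be the studio's share when the studio proposes and y be the distributor's share when the distributor proposes.
The distributor accepts iff offered ≥ 0.89·y, so x = 300 − 0.89y. Symmetrically y = 300 − 0.89x.
Substituting: x = 300 − 0.89(300 − 0.89x), giving x(1 − 0.89·0.89) = 300(1 − 0.89).
So x = 300 × 0.11 / 0.2079 ≈ 158.7302, and the distributor receives 300 − x ≈ 141.2698.

158.73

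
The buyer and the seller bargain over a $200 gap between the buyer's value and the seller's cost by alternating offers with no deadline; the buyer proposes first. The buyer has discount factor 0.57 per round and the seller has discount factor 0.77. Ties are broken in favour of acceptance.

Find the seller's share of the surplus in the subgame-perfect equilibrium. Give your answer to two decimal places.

When the buyer proposes, the seller accepts any offer worth at least 0.77 times what the seller would get by proposing next round; and vice versa.
This gives x = 200 − 0.77y and y = 200 − 0.57x, where x and y are each side's share when it proposes.
Hence (1 − 0.77·0.57)x = 200(1 − 0.77), i.e. 0.5611·x = 46.
x ≈ 81.9818; the seller's share is 200 − x ≈ 118.0182.

118.02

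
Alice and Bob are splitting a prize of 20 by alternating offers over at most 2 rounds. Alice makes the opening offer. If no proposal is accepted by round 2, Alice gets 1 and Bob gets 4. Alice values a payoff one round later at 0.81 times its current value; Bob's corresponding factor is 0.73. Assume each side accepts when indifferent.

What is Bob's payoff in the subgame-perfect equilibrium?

13.87

Solve by backward induction from round 2.
Round 2 (Bob proposes): Alice gets 1 if talks fail, so Bob offers 1 and keeps 19.
Round 1 (Alice proposes): Bob can get 19 next round, worth 0.73 × 19 = 13.87 now, so Alice offers 13.87, keeping 6.13.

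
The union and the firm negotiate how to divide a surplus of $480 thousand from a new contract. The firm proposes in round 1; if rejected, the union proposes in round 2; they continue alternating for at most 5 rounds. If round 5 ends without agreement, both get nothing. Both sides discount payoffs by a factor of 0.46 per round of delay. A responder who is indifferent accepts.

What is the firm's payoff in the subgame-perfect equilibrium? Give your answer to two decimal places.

Round 5 (the firm proposes): the union will accept anything ≥ 0, so the firm offers 0 and keeps 480.
Round 4 (the union proposes): the firm can get 480 next round, worth 0.46 × 480 = 220.8 now, so the union offers 220.8, keeping 259.2.
Round 3 (the firm proposes): the union can get 259.2 next round, worth 0.46 × 259.2 = 119.232 now, so the firm offers 119.232, keeping 360.768.
Round 2 (the union proposes): the firm can get 360.768 next round, worth 0.46 × 360.768 = 165.95328 now; the union offers that and keeps 314.04672.
Round 1 (the firm proposes): the union can get 314.04672 next round, worth 0.46 × 314.04672 = 144.4614912 now. The firm offers 144.4614912 and keeps 480 − 144.4614912 = 335.5385088.

335.54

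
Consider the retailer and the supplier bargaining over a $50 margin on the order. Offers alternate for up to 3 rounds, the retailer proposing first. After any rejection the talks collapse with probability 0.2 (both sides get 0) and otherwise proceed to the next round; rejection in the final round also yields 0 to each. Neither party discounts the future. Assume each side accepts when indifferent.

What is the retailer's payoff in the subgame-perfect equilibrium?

Round 3 (the retailer proposes): the supplier will accept anything ≥ 0, so the retailer offers 0 and keeps 50.
Round 2 (the supplier proposes): rejecting gives the retailer an expected 0.8 × 50 = 40; the supplier offers that and keeps 10.
Round 1 (the retailer proposes): rejecting gives the supplier an expected 0.8 × 10 = 8; the retailer offers that and keeps 42.

42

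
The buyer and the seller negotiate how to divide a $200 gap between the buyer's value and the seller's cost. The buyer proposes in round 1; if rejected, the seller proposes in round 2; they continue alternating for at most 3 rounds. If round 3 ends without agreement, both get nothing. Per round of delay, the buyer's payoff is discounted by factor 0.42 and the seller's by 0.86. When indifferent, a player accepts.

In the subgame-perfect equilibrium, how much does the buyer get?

100.24

By backward induction:
Round 3 (the buyer proposes): the seller will accept anything ≥ 0, so the buyer offers 0 and keeps 200.
Round 2 (the seller proposes): the buyer can get 200 next round, worth 0.42 × 200 = 84 now. The seller offers 84 and keeps 200 − 84 = 116.
Round 1 (the buyer proposes): the seller can get 116 next round, worth 0.86 × 116 = 99.76 now. The buyer offers 99.76 and keeps 200 − 99.76 = 100.24.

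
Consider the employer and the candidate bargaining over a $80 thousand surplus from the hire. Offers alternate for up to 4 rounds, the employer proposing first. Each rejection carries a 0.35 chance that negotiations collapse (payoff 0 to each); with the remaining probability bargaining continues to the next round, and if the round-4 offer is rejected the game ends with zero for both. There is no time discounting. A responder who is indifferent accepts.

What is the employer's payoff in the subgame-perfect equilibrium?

39.83

By backward induction:
Round 4 (the candidate proposes): rejection yields 0 for the employer; the candidate offers 0 and keeps 80.
Round 3 (the employer proposes): rejecting gives the candidate an expected 0.65 × 80 = 52. The employer offers 52 and keeps 80 − 52 = 28.
Round 2 (the candidate proposes): rejecting gives the employer an expected 0.65 × 28 = 18.2; the candidate offers that and keeps 61.8.
Round 1 (the employer proposes): rejecting gives the candidate an expected 0.65 × 61.8 = 40.17, so the employer offers 40.17, keeping 39.83.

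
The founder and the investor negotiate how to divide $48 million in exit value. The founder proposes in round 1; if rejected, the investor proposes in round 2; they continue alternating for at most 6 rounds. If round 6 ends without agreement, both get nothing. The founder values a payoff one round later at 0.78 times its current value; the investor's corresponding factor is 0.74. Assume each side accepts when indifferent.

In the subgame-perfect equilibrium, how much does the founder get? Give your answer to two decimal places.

Round 6 (the investor proposes): the founder will accept anything ≥ 0, so the investor offers 0 and keeps 48.
Round 5 (the founder proposes): the investor can get 48 next round, worth 0.74 × 48 = 35.52 now; the founder offers that and keeps 12.48.
Round 4 (the investor proposes): the founder can get 12.48 next round, worth 0.78 × 12.48 = 9.7344 now. The investor offers 9.7344 and keeps 48 − 9.7344 = 38.2656.
Round 3 (the founder proposes): the investor can get 38.2656 next round, worth 0.74 × 38.2656 = 28.316544 now. The founder offers 28.316544 and keeps 48 − 28.316544 = 19.683456.
Round 2 (the investor proposes): the founder can get 19.683456 next round, worth 0.78 × 19.683456 = 15.35309568 now, so the investor offers 15.35309568, keeping 32.64690432.
Round 1 (the founder proposes): the investor can get 32.64690432 next round, worth 0.74 × 32.64690432 = 24.1587091968 now; the founder offers that and keeps 23.8412908032.

23.84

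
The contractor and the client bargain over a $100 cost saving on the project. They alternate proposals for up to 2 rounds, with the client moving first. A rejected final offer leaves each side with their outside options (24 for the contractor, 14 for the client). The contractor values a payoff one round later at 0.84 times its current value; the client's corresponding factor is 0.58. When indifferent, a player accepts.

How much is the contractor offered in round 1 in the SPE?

Round 2 (the contractor proposes): the client gets 14 if talks fail, so the contractor offers 14 and keeps 86.
Round 1 (the client proposes): the contractor can get 86 next round, worth 0.84 × 86 = 72.24 now, so the client offers 72.24, keeping 27.76.

72.24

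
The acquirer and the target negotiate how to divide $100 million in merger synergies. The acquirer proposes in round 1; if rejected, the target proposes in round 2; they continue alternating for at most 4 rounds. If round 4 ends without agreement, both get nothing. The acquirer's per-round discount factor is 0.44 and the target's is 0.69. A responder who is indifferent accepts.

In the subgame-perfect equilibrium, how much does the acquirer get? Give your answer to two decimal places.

Round 4 (the target proposes): the acquirer will accept anything ≥ 0, so the target offers 0 and keeps 100.
Round 3 (the acquirer proposes): the target can get 100 next round, worth 0.69 × 100 = 69 now; the acquirer offers that and keeps 31.
Round 2 (the target proposes): the acquirer can get 31 next round, worth 0.44 × 31 = 13.64 now; the target offers that and keeps 86.36.
Round 1 (the acquirer proposes): the target can get 86.36 next round, worth 0.69 × 86.36 = 59.5884 now; the acquirer offers that and keeps 40.4116.

40.41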